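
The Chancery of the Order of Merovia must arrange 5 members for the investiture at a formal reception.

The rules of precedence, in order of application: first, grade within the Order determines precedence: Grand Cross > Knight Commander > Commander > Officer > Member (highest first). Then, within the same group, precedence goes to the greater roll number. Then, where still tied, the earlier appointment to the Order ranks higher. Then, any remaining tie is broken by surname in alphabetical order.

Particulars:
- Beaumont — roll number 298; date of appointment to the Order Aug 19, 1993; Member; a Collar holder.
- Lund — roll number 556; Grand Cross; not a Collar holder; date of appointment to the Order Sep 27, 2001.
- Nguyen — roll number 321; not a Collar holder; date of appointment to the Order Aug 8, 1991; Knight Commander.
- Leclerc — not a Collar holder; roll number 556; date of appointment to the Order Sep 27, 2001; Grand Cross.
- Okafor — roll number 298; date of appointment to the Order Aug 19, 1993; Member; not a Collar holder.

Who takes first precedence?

Leclerc

By grade within the Order: Leclerc and Lund (Grand Cross); then Nguyen (Knight Commander); then Beaumont and Okafor (Member).
Leclerc and Lund both have roll number 556, so the next rule applies.
Leclerc and Lund both have date of appointment to the Order Sep 27, 2001, so the next rule applies.
Among Leclerc and Lund, alphabetically by surname: Leclerc before Lund.
Beaumont and Okafor both have roll number 298, so the next rule applies.
Beaumont and Okafor both have date of appointment to the Order Aug 19, 1993, so the next rule applies.
Among Beaumont and Okafor, alphabetically by surname: Beaumont before Okafor.
Order: Leclerc, Lund, Nguyen, Beaumont, Okafor.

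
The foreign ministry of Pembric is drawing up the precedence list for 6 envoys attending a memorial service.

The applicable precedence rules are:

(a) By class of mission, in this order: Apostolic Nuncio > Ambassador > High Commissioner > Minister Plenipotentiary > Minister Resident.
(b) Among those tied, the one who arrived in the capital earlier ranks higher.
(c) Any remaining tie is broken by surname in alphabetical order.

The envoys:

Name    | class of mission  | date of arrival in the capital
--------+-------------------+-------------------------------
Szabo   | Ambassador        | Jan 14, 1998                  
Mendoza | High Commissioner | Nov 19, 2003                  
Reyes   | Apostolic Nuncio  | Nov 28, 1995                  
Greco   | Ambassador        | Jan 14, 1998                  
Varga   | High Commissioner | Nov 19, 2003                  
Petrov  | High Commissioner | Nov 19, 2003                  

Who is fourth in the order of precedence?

By class of mission: Reyes (Apostolic Nuncio); then Greco and Szabo (Ambassador); then Mendoza, Petrov and Varga (High Commissioner).
Greco and Szabo both have date of arrival in the capital Jan 14, 1998, so the next rule applies.
Among Greco and Szabo, alphabetically by surname: Greco before Szabo.
Mendoza, Petrov and Varga all have date of arrival in the capital Nov 19, 2003, so the next rule applies.
Among Mendoza, Petrov and Varga, alphabetically by surname: Mendoza before Petrov before Varga.
Order: Reyes, Greco, Szabo, Mendoza, Petrov, Varga.

Mendoza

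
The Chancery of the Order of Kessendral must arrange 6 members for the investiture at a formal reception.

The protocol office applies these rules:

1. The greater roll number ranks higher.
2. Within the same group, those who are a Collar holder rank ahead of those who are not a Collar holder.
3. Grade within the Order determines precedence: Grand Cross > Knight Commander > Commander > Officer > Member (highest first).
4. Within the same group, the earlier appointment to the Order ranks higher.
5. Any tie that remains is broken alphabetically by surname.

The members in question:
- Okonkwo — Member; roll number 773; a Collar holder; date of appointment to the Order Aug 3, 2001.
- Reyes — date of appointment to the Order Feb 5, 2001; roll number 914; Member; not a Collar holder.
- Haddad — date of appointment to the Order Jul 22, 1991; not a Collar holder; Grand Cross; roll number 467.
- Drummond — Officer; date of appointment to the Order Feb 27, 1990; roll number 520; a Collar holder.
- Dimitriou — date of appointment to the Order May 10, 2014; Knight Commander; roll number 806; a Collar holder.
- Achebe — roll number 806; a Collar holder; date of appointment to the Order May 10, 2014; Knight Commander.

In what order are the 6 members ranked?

Reyes, Achebe, Dimitriou, Okonkwo, Drummond, Haddad

By roll number (higher first): Reyes (914); then Achebe and Dimitriou (both 806); then Okonkwo (773); then Drummond (520); then Haddad (467).
Achebe and Dimitriou are each a Collar holder, so the next rule applies.
Achebe and Dimitriou are each Knight Commander, so the next rule applies.
Achebe and Dimitriou both have date of appointment to the Order May 10, 2014, so the next rule applies.
Among Achebe and Dimitriou, alphabetically by surname: Achebe before Dimitriou.
Full order: Reyes, Achebe, Dimitriou, Okonkwo, Drummond, Haddad.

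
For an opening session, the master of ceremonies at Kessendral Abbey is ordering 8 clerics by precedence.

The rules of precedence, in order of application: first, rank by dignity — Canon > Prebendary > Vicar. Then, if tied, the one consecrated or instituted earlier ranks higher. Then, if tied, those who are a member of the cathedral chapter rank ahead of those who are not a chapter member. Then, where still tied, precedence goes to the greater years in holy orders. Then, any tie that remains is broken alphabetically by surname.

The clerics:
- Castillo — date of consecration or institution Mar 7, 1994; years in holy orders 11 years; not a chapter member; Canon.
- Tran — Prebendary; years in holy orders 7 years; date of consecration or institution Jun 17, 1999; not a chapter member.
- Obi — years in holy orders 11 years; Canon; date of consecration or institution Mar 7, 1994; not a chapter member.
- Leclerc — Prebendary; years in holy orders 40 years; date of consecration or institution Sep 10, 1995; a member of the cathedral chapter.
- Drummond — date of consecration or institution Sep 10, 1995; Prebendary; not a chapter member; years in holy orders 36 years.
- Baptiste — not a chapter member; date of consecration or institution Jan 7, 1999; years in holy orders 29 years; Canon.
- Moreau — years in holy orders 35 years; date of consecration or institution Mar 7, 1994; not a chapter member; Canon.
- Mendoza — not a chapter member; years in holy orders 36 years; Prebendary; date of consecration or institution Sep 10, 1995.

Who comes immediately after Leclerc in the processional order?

Drummond

By dignity: Moreau, Castillo, Obi and Baptiste (Canon); then Leclerc, Drummond, Mendoza and Tran (Prebendary).
Among Moreau, Castillo, Obi and Baptiste, by date of consecration or institution (earlier first): Moreau, Castillo and Obi (Mar 7, 1994) before Baptiste (Jan 7, 1999).
Moreau, Castillo and Obi are each not a chapter member, so the next rule applies.
Among Moreau, Castillo and Obi, by years in holy orders (higher first): Moreau (35 years) before Castillo and Obi (11 years).
Among Castillo and Obi, alphabetically by surname: Castillo before Obi.
Among Leclerc, Drummond, Mendoza and Tran, by date of consecration or institution (earlier first): Leclerc, Drummond and Mendoza (Sep 10, 1995) before Tran (Jun 17, 1999).
Among Leclerc, Drummond and Mendoza, a member of the cathedral chapter before not a chapter member: Leclerc (a member of the cathedral chapter) before Drummond and Mendoza (not a chapter member).
Drummond and Mendoza both have years in holy orders 36 years, so the next rule applies.
Among Drummond and Mendoza, alphabetically by surname: Drummond before Mendoza.
Order: Moreau, Castillo, Obi, Baptiste, Leclerc, Drummond, Mendoza, Tran.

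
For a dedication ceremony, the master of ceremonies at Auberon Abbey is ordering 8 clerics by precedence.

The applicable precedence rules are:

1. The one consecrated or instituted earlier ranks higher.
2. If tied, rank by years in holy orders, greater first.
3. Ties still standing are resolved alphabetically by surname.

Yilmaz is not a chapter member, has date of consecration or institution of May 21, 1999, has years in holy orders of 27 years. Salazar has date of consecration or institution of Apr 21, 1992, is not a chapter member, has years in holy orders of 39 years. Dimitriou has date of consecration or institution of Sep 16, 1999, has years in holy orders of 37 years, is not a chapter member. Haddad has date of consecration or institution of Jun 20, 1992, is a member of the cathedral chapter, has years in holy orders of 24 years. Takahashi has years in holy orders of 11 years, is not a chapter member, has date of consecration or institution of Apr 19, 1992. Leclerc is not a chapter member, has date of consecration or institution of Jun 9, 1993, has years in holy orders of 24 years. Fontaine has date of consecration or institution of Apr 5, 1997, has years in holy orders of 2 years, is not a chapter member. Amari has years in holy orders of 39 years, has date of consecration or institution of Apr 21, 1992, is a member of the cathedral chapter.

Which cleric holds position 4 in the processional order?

By date of consecration or institution (earlier first): Takahashi (Apr 19, 1992); then Amari and Salazar (both Apr 21, 1992); then Haddad (Jun 20, 1992); then Leclerc (Jun 9, 1993); then Fontaine (Apr 5, 1997); then Yilmaz (May 21, 1999); then Dimitriou (Sep 16, 1999).
Amari and Salazar both have years in holy orders 39 years, so the next rule applies.
Among Amari and Salazar, alphabetically by surname: Amari before Salazar.
Order: Takahashi, Amari, Salazar, Haddad, Leclerc, Fontaine, Yilmaz, Dimitriou.

Haddad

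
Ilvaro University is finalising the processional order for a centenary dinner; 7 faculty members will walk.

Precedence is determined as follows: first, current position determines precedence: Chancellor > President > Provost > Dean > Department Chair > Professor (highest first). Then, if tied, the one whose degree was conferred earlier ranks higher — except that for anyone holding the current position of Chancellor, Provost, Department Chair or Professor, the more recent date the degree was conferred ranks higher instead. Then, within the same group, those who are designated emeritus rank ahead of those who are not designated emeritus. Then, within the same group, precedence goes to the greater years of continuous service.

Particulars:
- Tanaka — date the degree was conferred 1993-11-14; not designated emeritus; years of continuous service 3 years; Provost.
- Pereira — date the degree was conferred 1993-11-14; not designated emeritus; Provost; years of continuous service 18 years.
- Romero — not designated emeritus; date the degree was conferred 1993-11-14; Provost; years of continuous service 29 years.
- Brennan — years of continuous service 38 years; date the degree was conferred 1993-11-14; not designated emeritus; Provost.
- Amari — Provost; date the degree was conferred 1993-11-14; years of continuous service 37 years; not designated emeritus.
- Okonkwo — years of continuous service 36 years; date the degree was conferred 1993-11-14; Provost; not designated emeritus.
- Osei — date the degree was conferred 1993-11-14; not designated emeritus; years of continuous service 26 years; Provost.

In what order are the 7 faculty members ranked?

Brennan, Amari, Okonkwo, Romero, Osei, Pereira, Tanaka

By current position: Brennan, Amari, Okonkwo, Romero, Osei, Pereira and Tanaka (Provost).
Brennan, Amari, Okonkwo, Romero, Osei, Pereira and Tanaka all have date the degree was conferred 1993-11-14, so the next rule applies.
Brennan, Amari, Okonkwo, Romero, Osei, Pereira and Tanaka are each not designated emeritus, so the next rule applies.
Among Brennan, Amari, Okonkwo, Romero, Osei, Pereira and Tanaka, by years of continuous service (higher first): Brennan (38 years) before Amari (37 years) before Okonkwo (36 years) before Romero (29 years) before Osei (26 years) before Pereira (18 years) before Tanaka (3 years).
Full order: Brennan, Amari, Okonkwo, Romero, Osei, Pereira, Tanaka.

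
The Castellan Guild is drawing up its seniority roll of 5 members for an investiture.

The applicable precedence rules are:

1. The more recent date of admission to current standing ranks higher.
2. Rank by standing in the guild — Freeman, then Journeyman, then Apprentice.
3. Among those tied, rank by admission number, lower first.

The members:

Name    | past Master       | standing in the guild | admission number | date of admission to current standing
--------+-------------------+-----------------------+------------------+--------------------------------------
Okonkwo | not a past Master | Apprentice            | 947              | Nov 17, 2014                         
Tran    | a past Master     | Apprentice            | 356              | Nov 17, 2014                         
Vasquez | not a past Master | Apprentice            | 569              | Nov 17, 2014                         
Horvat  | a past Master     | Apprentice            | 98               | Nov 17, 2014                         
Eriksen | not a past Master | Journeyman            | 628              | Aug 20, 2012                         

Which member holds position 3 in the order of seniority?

Vasquez

By date of admission to current standing (later first): Horvat, Tran, Vasquez and Okonkwo (each Nov 17, 2014); then Eriksen (Aug 20, 2012).
Horvat, Tran, Vasquez and Okonkwo are each Apprentice, so the next rule applies.
Among Horvat, Tran, Vasquez and Okonkwo, by admission number (lower first): Horvat (98) before Tran (356) before Vasquez (569) before Okonkwo (947).
Order: Horvat, Tran, Vasquez, Okonkwo, Eriksen.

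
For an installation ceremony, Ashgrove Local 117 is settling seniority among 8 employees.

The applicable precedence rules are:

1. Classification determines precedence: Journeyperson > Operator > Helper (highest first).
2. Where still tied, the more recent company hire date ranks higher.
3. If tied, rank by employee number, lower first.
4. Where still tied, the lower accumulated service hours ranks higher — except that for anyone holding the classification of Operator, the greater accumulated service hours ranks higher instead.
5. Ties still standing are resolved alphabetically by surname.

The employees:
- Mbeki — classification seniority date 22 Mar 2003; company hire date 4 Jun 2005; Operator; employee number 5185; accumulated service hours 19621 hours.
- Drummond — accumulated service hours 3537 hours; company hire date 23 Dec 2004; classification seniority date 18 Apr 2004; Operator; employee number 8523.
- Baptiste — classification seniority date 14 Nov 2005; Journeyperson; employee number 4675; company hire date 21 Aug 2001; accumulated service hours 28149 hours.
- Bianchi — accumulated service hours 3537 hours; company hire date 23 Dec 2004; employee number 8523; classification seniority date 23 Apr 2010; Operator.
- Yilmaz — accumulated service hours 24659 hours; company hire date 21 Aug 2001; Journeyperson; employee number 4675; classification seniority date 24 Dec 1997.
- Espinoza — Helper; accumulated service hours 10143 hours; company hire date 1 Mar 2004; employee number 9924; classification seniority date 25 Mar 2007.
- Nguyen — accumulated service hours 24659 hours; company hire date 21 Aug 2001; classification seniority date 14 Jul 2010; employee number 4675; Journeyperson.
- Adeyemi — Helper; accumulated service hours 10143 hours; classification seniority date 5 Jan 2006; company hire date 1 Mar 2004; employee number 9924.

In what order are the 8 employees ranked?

Nguyen, Yilmaz, Baptiste, Mbeki, Bianchi, Drummond, Adeyemi, Espinoza

By classification: Nguyen, Yilmaz and Baptiste (Journeyperson); then Mbeki, Bianchi and Drummond (Operator); then Adeyemi and Espinoza (Helper).
Nguyen, Yilmaz and Baptiste all have company hire date 21 Aug 2001, so the next rule applies.
Nguyen, Yilmaz and Baptiste all have employee number 4675, so the next rule applies.
Among Nguyen, Yilmaz and Baptiste, by accumulated service hours (lower first): Nguyen and Yilmaz (24659 hours) before Baptiste (28149 hours).
Among Nguyen and Yilmaz, alphabetically by surname: Nguyen before Yilmaz.
Among Mbeki, Bianchi and Drummond, by company hire date (later first): Mbeki (4 Jun 2005) before Bianchi and Drummond (23 Dec 2004).
Bianchi and Drummond both have employee number 8523, so the next rule applies.
Bianchi and Drummond both have accumulated service hours 3537 hours, so the next rule applies.
Among Bianchi and Drummond, alphabetically by surname: Bianchi before Drummond.
Adeyemi and Espinoza both have company hire date 1 Mar 2004, so the next rule applies.
Adeyemi and Espinoza both have employee number 9924, so the next rule applies.
Adeyemi and Espinoza both have accumulated service hours 10143 hours, so the next rule applies.
Among Adeyemi and Espinoza, alphabetically by surname: Adeyemi before Espinoza.
Full order: Nguyen, Yilmaz, Baptiste, Mbeki, Bianchi, Drummond, Adeyemi, Espinoza.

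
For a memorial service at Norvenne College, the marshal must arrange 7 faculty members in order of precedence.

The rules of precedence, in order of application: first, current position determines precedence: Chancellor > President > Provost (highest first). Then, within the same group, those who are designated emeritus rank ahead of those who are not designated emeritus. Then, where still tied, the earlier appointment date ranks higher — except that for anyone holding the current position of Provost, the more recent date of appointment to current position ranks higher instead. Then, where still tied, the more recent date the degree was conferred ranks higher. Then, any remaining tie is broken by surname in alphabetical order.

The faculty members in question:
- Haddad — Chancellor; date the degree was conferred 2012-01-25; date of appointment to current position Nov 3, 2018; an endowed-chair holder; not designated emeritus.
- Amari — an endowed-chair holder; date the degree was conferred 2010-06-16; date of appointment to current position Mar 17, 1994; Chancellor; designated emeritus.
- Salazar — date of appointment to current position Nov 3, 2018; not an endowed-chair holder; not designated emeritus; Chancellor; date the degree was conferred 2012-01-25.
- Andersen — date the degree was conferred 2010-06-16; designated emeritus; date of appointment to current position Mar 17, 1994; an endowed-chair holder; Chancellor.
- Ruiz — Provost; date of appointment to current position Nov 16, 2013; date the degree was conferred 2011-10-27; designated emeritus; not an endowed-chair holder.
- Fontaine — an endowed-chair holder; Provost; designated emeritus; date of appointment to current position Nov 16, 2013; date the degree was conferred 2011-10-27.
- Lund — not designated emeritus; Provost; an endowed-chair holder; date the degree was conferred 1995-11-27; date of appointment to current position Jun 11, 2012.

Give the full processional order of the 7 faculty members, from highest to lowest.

Amari, Andersen, Haddad, Salazar, Fontaine, Ruiz, Lund

By current position: Amari, Andersen, Haddad and Salazar (Chancellor); then Fontaine, Ruiz and Lund (Provost).
Among Amari, Andersen, Haddad and Salazar, designated emeritus before not designated emeritus: Amari and Andersen (designated emeritus) before Haddad and Salazar (not designated emeritus).
Amari and Andersen both have date of appointment to current position Mar 17, 1994, so the next rule applies.
Amari and Andersen both have date the degree was conferred 2010-06-16, so the next rule applies.
Among Amari and Andersen, alphabetically by surname: Amari before Andersen.
Haddad and Salazar both have date of appointment to current position Nov 3, 2018, so the next rule applies.
Haddad and Salazar both have date the degree was conferred 2012-01-25, so the next rule applies.
Among Haddad and Salazar, alphabetically by surname: Haddad before Salazar.
Among Fontaine, Ruiz and Lund, designated emeritus before not designated emeritus: Fontaine and Ruiz (designated emeritus) before Lund (not designated emeritus).
Fontaine and Ruiz both have date of appointment to current position Nov 16, 2013, so the next rule applies.
Fontaine and Ruiz both have date the degree was conferred 2011-10-27, so the next rule applies.
Among Fontaine and Ruiz, alphabetically by surname: Fontaine before Ruiz.
Full order: Amari, Andersen, Haddad, Salazar, Fontaine, Ruiz, Lund.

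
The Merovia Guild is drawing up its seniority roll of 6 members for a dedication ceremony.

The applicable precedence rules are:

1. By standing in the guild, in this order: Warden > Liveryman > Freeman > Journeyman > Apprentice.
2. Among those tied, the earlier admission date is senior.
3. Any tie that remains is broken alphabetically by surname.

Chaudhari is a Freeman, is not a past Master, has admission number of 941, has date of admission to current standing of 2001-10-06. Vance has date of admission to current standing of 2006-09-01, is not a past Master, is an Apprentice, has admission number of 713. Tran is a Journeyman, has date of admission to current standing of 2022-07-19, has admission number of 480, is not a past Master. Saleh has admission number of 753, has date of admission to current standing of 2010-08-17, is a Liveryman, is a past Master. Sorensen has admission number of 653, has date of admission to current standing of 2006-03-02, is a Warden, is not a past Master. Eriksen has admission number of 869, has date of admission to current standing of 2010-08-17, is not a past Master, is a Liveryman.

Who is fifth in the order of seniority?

By standing in the guild: Sorensen (Warden); then Eriksen and Saleh (Liveryman); then Chaudhari (Freeman); then Tran (Journeyman); then Vance (Apprentice).
Eriksen and Saleh both have date of admission to current standing 2010-08-17, so the next rule applies.
Among Eriksen and Saleh, alphabetically by surname: Eriksen before Saleh.
Order: Sorensen, Eriksen, Saleh, Chaudhari, Tran, Vance.

Tran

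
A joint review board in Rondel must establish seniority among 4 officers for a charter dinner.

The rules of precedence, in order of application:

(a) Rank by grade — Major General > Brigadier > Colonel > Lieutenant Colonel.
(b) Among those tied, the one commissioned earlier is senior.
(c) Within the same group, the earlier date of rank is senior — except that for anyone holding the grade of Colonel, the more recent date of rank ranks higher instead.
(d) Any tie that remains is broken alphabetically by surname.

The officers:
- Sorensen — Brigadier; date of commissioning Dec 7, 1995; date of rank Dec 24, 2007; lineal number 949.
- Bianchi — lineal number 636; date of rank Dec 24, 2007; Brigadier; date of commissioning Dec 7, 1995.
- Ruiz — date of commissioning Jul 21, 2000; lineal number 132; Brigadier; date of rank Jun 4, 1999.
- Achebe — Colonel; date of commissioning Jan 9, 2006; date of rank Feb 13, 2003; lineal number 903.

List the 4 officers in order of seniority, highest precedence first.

Bianchi, Sorensen, Ruiz, Achebe

By grade: Bianchi, Sorensen and Ruiz (Brigadier); then Achebe (Colonel).
Among Bianchi, Sorensen and Ruiz, by date of commissioning (earlier first): Bianchi and Sorensen (Dec 7, 1995) before Ruiz (Jul 21, 2000).
Bianchi and Sorensen both have date of rank Dec 24, 2007, so the next rule applies.
Among Bianchi and Sorensen, alphabetically by surname: Bianchi before Sorensen.
Full order: Bianchi, Sorensen, Ruiz, Achebe.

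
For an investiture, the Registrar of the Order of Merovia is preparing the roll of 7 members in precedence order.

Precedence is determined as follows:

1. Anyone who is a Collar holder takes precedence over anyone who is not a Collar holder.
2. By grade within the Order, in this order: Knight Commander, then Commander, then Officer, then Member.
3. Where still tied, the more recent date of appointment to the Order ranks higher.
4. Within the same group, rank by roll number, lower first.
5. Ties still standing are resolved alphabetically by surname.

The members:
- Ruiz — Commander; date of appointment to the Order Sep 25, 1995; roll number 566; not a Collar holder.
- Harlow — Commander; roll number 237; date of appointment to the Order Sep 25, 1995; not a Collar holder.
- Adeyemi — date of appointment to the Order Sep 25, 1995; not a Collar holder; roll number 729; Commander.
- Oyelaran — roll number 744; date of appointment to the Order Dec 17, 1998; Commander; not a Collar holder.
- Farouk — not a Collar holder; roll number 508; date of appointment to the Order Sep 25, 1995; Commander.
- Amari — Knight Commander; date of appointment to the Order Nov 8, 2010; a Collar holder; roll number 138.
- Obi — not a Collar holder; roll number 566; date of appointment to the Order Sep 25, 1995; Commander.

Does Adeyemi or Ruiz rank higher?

Ruiz

By the first rule: Amari (a Collar holder); then Oyelaran, Harlow, Farouk, Obi, Ruiz and Adeyemi (each not a Collar holder).
Oyelaran, Harlow, Farouk, Obi, Ruiz and Adeyemi are each Commander, so the next rule applies.
Among Oyelaran, Harlow, Farouk, Obi, Ruiz and Adeyemi, by date of appointment to the Order (later first): Oyelaran (Dec 17, 1998) before Harlow, Farouk, Obi, Ruiz and Adeyemi (Sep 25, 1995).
Among Harlow, Farouk, Obi, Ruiz and Adeyemi, by roll number (lower first): Harlow (237) before Farouk (508) before Obi and Ruiz (566) before Adeyemi (729).
Among Obi and Ruiz, alphabetically by surname: Obi before Ruiz.
So Ruiz takes precedence.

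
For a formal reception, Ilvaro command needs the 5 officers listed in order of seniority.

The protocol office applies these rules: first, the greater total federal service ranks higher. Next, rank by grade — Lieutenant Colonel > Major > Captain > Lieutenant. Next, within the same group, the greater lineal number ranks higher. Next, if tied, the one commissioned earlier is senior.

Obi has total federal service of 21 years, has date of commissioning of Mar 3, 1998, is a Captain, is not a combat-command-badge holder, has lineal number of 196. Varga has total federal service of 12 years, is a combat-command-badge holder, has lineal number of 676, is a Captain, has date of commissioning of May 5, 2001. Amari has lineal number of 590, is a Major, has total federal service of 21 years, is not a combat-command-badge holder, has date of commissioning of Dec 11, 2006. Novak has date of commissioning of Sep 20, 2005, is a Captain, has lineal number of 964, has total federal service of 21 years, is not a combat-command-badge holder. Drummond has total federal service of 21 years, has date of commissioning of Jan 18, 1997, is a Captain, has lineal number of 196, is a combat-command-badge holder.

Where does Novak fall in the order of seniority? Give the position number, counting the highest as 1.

By total federal service (higher first): Amari, Novak, Drummond and Obi (each 21 years); then Varga (12 years).
Among Amari, Novak, Drummond and Obi, by grade: Amari (Major) before Novak, Drummond and Obi (Captain).
Among Novak, Drummond and Obi, by lineal number (higher first): Novak (964) before Drummond and Obi (196).
Among Drummond and Obi, by date of commissioning (earlier first): Drummond (Jan 18, 1997) before Obi (Mar 3, 1998).
Order: Amari, Novak, Drummond, Obi, Varga. So position 2.

2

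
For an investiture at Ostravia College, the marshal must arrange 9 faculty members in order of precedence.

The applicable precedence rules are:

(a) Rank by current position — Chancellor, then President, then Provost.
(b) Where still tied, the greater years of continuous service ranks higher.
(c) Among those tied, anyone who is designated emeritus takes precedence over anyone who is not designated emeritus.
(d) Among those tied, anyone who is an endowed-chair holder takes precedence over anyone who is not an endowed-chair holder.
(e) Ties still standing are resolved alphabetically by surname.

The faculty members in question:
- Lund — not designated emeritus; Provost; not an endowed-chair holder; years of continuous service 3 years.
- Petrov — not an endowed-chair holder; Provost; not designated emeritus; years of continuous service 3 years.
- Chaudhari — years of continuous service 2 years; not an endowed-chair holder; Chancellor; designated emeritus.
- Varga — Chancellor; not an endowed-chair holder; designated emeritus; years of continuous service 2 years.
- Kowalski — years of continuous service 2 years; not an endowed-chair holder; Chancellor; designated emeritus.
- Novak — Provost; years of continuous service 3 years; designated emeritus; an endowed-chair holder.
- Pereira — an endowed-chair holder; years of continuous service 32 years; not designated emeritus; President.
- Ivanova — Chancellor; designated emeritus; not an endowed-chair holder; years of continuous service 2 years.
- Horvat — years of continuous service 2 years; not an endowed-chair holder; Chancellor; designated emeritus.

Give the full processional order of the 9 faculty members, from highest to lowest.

Chaudhari, Horvat, Ivanova, Kowalski, Varga, Pereira, Novak, Lund, Petrov

By current position: Chaudhari, Horvat, Ivanova, Kowalski and Varga (Chancellor); then Pereira (President); then Novak, Lund and Petrov (Provost).
Chaudhari, Horvat, Ivanova, Kowalski and Varga all have years of continuous service 2 years, so the next rule applies.
Chaudhari, Horvat, Ivanova, Kowalski and Varga are each designated emeritus, so the next rule applies.
Chaudhari, Horvat, Ivanova, Kowalski and Varga are each not an endowed-chair holder, so the next rule applies.
Among Chaudhari, Horvat, Ivanova, Kowalski and Varga, alphabetically by surname: Chaudhari before Horvat before Ivanova before Kowalski before Varga.
Novak, Lund and Petrov all have years of continuous service 3 years, so the next rule applies.
Among Novak, Lund and Petrov, designated emeritus before not designated emeritus: Novak (designated emeritus) before Lund and Petrov (not designated emeritus).
Lund and Petrov are each not an endowed-chair holder, so the next rule applies.
Among Lund and Petrov, alphabetically by surname: Lund before Petrov.
Full order: Chaudhari, Horvat, Ivanova, Kowalski, Varga, Pereira, Novak, Lund, Petrov.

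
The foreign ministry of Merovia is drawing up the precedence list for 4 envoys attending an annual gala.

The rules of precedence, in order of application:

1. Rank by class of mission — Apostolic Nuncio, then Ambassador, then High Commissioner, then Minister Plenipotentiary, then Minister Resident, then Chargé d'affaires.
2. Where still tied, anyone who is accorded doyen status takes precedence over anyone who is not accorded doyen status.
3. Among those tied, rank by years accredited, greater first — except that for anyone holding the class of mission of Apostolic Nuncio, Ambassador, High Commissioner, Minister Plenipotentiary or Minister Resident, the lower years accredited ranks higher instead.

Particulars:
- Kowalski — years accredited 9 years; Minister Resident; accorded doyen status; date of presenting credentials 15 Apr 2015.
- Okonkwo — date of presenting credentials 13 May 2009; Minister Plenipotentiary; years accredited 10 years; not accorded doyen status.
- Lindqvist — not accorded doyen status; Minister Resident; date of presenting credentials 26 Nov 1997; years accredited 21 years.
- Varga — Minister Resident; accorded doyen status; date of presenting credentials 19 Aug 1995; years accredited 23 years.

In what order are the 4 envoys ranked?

Okonkwo, Kowalski, Varga, Lindqvist

By class of mission: Okonkwo (Minister Plenipotentiary); then Kowalski, Varga and Lindqvist (Minister Resident).
Among Kowalski, Varga and Lindqvist, accorded doyen status before not accorded doyen status: Kowalski and Varga (accorded doyen status) before Lindqvist (not accorded doyen status).
Among Kowalski and Varga, by years accredited (lower first) (reversed rule for this group): Kowalski (9 years) before Varga (23 years).
Full order: Okonkwo, Kowalski, Varga, Lindqvist.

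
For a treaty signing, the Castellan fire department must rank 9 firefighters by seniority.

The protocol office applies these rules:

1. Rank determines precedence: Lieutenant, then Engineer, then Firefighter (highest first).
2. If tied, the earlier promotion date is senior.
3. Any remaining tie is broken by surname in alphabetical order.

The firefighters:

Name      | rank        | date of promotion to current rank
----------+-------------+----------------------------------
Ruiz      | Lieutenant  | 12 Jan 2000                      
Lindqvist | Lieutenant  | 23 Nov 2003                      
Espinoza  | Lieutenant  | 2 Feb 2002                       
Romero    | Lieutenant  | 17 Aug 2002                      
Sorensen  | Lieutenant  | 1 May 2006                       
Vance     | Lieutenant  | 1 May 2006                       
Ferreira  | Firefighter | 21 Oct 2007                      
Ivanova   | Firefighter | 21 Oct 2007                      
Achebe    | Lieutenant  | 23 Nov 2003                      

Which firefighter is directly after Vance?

By rank: Ruiz, Espinoza, Romero, Achebe, Lindqvist, Sorensen and Vance (Lieutenant); then Ferreira and Ivanova (Firefighter).
Among Ruiz, Espinoza, Romero, Achebe, Lindqvist, Sorensen and Vance, by date of promotion to current rank (earlier first): Ruiz (12 Jan 2000) before Espinoza (2 Feb 2002) before Romero (17 Aug 2002) before Achebe and Lindqvist (23 Nov 2003) before Sorensen and Vance (1 May 2006).
Among Achebe and Lindqvist, alphabetically by surname: Achebe before Lindqvist.
Among Sorensen and Vance, alphabetically by surname: Sorensen before Vance.
Ferreira and Ivanova both have date of promotion to current rank 21 Oct 2007, so the next rule applies.
Among Ferreira and Ivanova, alphabetically by surname: Ferreira before Ivanova.
Order: Ruiz, Espinoza, Romero, Achebe, Lindqvist, Sorensen, Vance, Ferreira, Ivanova.

Ferreira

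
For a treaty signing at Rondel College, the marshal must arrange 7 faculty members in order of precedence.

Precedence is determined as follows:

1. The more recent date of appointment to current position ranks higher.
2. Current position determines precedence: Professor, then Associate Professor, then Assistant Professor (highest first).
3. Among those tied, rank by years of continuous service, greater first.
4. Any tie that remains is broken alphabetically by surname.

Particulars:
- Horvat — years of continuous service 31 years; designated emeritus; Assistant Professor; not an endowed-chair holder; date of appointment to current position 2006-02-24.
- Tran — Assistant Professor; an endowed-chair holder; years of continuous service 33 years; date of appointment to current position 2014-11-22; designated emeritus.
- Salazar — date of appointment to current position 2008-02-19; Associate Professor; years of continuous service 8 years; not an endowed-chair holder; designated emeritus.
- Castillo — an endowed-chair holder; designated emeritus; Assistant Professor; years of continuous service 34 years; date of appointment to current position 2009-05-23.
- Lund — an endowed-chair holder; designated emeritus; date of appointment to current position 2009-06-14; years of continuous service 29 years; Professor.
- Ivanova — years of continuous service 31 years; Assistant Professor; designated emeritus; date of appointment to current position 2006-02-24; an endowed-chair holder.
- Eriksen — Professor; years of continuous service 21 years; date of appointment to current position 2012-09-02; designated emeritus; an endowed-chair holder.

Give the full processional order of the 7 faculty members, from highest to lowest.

By date of appointment to current position (later first): Tran (2014-11-22); then Eriksen (2012-09-02); then Lund (2009-06-14); then Castillo (2009-05-23); then Salazar (2008-02-19); then Horvat and Ivanova (both 2006-02-24).
Horvat and Ivanova are each Assistant Professor, so the next rule applies.
Horvat and Ivanova both have years of continuous service 31 years, so the next rule applies.
Among Horvat and Ivanova, alphabetically by surname: Horvat before Ivanova.
Full order: Tran, Eriksen, Lund, Castillo, Salazar, Horvat, Ivanova.

Tran, Eriksen, Lund, Castillo, Salazar, Horvat, Ivanova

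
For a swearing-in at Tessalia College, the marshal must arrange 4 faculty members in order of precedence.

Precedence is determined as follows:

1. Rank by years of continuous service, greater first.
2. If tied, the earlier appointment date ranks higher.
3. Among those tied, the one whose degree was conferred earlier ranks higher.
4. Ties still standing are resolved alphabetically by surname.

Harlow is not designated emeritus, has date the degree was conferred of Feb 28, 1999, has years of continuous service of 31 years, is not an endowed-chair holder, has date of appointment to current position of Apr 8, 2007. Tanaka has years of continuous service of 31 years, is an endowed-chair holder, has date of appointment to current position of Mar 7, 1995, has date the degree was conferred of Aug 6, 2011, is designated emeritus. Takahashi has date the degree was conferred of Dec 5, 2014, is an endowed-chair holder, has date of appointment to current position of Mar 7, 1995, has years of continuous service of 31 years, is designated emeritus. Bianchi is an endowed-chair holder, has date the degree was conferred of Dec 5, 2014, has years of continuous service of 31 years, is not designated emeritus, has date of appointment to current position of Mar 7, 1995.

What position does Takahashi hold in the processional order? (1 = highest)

By years of continuous service (higher first): Tanaka, Bianchi, Takahashi and Harlow (each 31 years).
Among Tanaka, Bianchi, Takahashi and Harlow, by date of appointment to current position (earlier first): Tanaka, Bianchi and Takahashi (Mar 7, 1995) before Harlow (Apr 8, 2007).
Among Tanaka, Bianchi and Takahashi, by date the degree was conferred (earlier first): Tanaka (Aug 6, 2011) before Bianchi and Takahashi (Dec 5, 2014).
Among Bianchi and Takahashi, alphabetically by surname: Bianchi before Takahashi.
Order: Tanaka, Bianchi, Takahashi, Harlow. So position 3.

3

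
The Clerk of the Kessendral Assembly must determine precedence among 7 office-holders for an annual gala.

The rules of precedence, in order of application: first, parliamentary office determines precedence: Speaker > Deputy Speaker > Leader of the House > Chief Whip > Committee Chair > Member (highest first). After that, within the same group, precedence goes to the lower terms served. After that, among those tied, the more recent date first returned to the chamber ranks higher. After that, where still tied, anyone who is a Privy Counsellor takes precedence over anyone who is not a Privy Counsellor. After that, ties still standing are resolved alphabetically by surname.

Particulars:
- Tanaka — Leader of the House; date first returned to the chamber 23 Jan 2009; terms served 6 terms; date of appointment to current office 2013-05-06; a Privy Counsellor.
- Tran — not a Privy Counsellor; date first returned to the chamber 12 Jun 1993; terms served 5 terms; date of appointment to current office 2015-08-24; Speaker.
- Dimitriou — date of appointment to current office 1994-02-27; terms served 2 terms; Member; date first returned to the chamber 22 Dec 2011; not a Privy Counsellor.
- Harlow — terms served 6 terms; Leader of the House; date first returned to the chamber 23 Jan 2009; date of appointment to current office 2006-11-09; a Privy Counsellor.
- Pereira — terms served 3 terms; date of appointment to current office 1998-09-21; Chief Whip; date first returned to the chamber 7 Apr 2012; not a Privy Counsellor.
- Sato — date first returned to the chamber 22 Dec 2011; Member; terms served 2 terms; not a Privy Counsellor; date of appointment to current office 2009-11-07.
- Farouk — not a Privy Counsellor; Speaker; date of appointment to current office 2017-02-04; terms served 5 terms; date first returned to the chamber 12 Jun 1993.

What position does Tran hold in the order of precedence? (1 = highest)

2

By parliamentary office: Farouk and Tran (Speaker); then Harlow and Tanaka (Leader of the House); then Pereira (Chief Whip); then Dimitriou and Sato (Member).
Farouk and Tran both have terms served 5 terms, so the next rule applies.
Farouk and Tran both have date first returned to the chamber 12 Jun 1993, so the next rule applies.
Farouk and Tran are each not a Privy Counsellor, so the next rule applies.
Among Farouk and Tran, alphabetically by surname: Farouk before Tran.
Harlow and Tanaka both have terms served 6 terms, so the next rule applies.
Harlow and Tanaka both have date first returned to the chamber 23 Jan 2009, so the next rule applies.
Harlow and Tanaka are each a Privy Counsellor, so the next rule applies.
Among Harlow and Tanaka, alphabetically by surname: Harlow before Tanaka.
Dimitriou and Sato both have terms served 2 terms, so the next rule applies.
Dimitriou and Sato both have date first returned to the chamber 22 Dec 2011, so the next rule applies.
Dimitriou and Sato are each not a Privy Counsellor, so the next rule applies.
Among Dimitriou and Sato, alphabetically by surname: Dimitriou before Sato.
Order: Farouk, Tran, Harlow, Tanaka, Pereira, Dimitriou, Sato. So position 2.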